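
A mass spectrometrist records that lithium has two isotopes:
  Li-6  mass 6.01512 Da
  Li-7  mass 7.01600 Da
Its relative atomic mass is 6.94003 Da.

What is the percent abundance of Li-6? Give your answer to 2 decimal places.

Let x be the fractional abundance of Li-6; then Li-7 has abundance 1 − x.
6.01512·x + 7.01600·(1 − x) = 6.94003
(6.01512 − 7.01600)·x = 6.94003 − 7.01600
x = -0.07597 / -1.00088 = 0.07590 → 7.59% Li-6, 92.41% Li-7.

7.59%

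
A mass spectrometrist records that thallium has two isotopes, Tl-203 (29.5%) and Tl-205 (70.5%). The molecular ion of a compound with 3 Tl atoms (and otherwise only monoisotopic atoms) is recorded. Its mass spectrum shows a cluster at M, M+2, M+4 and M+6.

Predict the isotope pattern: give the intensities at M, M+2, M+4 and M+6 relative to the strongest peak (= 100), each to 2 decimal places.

5.84 : 41.84 : 100.00 : 79.66

The 3 Tl atoms are independent, so intensities follow the terms of (0.295 + 0.705)^3.
P(M) = 0.295^3 = 0.025672
P(M+2) = 3 × 0.295^2 × 0.705^1 = 0.184058
P(M+4) = 3 × 0.295^1 × 0.705^2 = 0.439867
P(M+6) = 0.705^3 = 0.350403
The M+4 peak is largest (0.439867); scaling to 100 gives 5.84 : 41.84 : 100.00 : 79.66.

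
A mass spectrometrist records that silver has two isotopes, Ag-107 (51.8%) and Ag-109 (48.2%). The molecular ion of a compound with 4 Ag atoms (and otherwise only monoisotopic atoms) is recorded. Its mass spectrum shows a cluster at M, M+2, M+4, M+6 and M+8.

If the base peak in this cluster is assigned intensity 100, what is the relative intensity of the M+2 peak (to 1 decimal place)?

Term probabilities: M 0.0720, M+2 0.2680, M+4 0.3740, M+6 0.2320, M+8 0.0540. Base peak = M+4.
P(M+4) = C(4,2) × 0.518^2 × 0.482^2 = 6 × 0.268324 × 0.232324 = 0.374029 (base)
P(M+2) = C(4,1) × 0.518^3 × 0.482^1 = 4 × 0.13899183 × 0.4820 = 0.267976
Relative intensity = 0.267976 / 0.374029 × 100 = 71.6

71.6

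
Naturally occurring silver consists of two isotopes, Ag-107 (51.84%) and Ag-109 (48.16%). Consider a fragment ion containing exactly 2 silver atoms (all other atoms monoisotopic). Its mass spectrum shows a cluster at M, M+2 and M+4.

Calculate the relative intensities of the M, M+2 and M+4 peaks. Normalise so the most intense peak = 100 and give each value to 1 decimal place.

The 2 Ag atoms are independent, so intensities follow the terms of (0.5184 + 0.4816)^2.
P(M) = 0.5184^2 = 0.268739
P(M+2) = 2 × 0.5184^1 × 0.4816^1 = 0.499323
P(M+4) = 0.4816^2 = 0.231939
The M+2 peak is largest (0.499323); scaling to 100 gives 53.8 : 100.0 : 46.5.

53.8 : 100.0 : 46.5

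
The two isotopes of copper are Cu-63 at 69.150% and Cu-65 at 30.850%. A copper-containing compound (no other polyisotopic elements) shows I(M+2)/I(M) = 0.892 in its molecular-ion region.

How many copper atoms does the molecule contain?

With n Cu atoms, P(M+2)/P(M) = C(n,1)·p^(n−1)q / p^n = n·q/p = n · 0.30850/0.69150.
n = 0.892 × 0.69150/0.30850 = 2.00 ≈ 2

2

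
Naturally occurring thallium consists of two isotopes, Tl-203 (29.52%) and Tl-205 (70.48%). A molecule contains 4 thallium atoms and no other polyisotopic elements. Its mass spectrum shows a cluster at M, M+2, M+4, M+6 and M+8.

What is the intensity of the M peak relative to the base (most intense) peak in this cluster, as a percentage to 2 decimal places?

1.84%

(0.2952 + 0.7048)^4 gives M 0.0076, M+2 0.0725, M+4 0.2597, M+6 0.4134, M+8 0.2468; the largest is M+6.
P(M+6) = C(4,3) × 0.2952^1 × 0.7048^3 = 4 × 0.2952 × 0.35010449 = 0.413403 (base)
P(M) = C(4,0) × 0.2952^4 × 0.7048^0 = 1 × 0.00759391 × 1.0000 = 0.007594
Relative intensity = 0.007594 / 0.413403 × 100 = 1.84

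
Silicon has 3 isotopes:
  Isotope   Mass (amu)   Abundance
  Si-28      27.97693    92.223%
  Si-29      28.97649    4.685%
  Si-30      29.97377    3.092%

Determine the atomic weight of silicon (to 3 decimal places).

28.086 amu

The abundance-weighted mean is 0.92223 × 27.97693 + 0.04685 × 28.97649 + 0.03092 × 29.97377
= 25.801164 + 1.357549 + 0.926789 = 28.085502 amu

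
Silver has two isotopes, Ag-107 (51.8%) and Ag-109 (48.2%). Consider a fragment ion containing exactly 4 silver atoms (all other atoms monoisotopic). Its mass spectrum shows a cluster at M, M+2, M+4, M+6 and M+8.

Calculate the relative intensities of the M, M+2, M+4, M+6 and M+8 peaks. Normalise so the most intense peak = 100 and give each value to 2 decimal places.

19.25 : 71.65 : 100.00 : 62.03 : 14.43

The 4 Ag atoms are independent, so intensities follow the terms of (0.518 + 0.482)^4.
P(M) = 0.518^4 = 0.071998
P(M+2) = 4 × 0.518^3 × 0.482^1 = 0.267976
P(M+4) = 6 × 0.518^2 × 0.482^2 = 0.374029
P(M+6) = 4 × 0.518^1 × 0.482^3 = 0.232023
P(M+8) = 0.482^4 = 0.053974
The M+4 peak is largest (0.374029); scaling to 100 gives 19.25 : 71.65 : 100.00 : 62.03 : 14.43.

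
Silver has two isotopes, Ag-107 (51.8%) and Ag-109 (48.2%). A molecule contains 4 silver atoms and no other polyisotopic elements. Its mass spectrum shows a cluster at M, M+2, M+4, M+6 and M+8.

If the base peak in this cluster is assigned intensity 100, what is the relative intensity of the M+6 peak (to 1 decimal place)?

62.0

Binomial terms of (0.518 + 0.482)^4: M 0.0720, M+2 0.2680, M+4 0.3740, M+6 0.2320, M+8 0.0540 → M+4 is the base peak.
P(M+4) = C(4,2) × 0.518^2 × 0.482^2 = 6 × 0.268324 × 0.232324 = 0.374029 (base)
P(M+6) = C(4,3) × 0.518^1 × 0.482^3 = 4 × 0.5180 × 0.11198017 = 0.232023
Relative intensity = 0.232023 / 0.374029 × 100 = 62.0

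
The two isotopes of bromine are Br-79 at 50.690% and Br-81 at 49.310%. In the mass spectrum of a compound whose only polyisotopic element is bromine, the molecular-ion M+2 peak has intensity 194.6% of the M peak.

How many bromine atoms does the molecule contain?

With n Br atoms, P(M+2)/P(M) = C(n,1)·p^(n−1)q / p^n = n·q/p = n · 0.49310/0.50690.
n = 1.946 × 0.50690/0.49310 = 2.00 ≈ 2

2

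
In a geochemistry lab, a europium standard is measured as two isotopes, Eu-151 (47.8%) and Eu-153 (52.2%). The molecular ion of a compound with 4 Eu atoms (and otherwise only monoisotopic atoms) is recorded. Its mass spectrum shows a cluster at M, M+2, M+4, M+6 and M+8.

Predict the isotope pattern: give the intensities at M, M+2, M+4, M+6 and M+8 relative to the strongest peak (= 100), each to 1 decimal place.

Expanding (0.478 + 0.522)^4:
P(M) = 0.478^4 = 0.052205
P(M+2) = 4 × 0.478^3 × 0.522^1 = 0.228042
P(M+4) = 6 × 0.478^2 × 0.522^2 = 0.373549
P(M+6) = 4 × 0.478^1 × 0.522^3 = 0.271956
P(M+8) = 0.522^4 = 0.074248
The M+4 peak is largest (0.373549); scaling to 100 gives 14.0 : 61.0 : 100.0 : 72.8 : 19.9.

14.0 : 61.0 : 100.0 : 72.8 : 19.9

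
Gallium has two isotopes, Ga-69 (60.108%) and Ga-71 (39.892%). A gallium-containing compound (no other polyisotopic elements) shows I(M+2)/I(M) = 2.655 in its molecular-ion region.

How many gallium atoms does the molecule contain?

4

For n independent Ga atoms, I(M+2)/I(M) = n · (abundance Ga-71) / (abundance Ga-69) = n · 0.39892/0.60108.
n = 2.655 × 0.60108/0.39892 = 4.00 ≈ 4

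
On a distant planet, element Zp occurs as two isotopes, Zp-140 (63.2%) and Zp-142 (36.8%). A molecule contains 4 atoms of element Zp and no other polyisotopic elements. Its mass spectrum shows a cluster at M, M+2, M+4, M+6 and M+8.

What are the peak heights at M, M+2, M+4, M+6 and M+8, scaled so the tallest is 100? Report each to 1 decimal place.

42.9 : 100.0 : 87.3 : 33.9 : 4.9

Each Zp atom is independently Zp-140 (p = 0.632) or Zp-142 (q = 0.368); the cluster is the binomial expansion (p + q)^4.
P(M) = 0.632^4 = 0.159540
P(M+2) = 4 × 0.632^3 × 0.368^1 = 0.371586
P(M+4) = 6 × 0.632^2 × 0.368^2 = 0.324550
P(M+6) = 4 × 0.632^1 × 0.368^3 = 0.125985
P(M+8) = 0.368^4 = 0.018340
The M+2 peak is largest (0.371586); scaling to 100 gives 42.9 : 100.0 : 87.3 : 33.9 : 4.9.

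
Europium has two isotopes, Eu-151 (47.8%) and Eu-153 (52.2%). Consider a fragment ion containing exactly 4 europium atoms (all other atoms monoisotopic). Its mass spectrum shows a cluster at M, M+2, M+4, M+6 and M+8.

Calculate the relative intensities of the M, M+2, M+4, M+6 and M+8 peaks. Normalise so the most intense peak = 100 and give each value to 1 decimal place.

Each Eu atom is independently Eu-151 (p = 0.478) or Eu-153 (q = 0.522); the cluster is the binomial expansion (p + q)^4.
P(M) = 0.478^4 = 0.052205
P(M+2) = 4 × 0.478^3 × 0.522^1 = 0.228042
P(M+4) = 6 × 0.478^2 × 0.522^2 = 0.373549
P(M+6) = 4 × 0.478^1 × 0.522^3 = 0.271956
P(M+8) = 0.522^4 = 0.074248
The M+4 peak is largest (0.373549); scaling to 100 gives 14.0 : 61.0 : 100.0 : 72.8 : 19.9.

14.0 : 61.0 : 100.0 : 72.8 : 19.9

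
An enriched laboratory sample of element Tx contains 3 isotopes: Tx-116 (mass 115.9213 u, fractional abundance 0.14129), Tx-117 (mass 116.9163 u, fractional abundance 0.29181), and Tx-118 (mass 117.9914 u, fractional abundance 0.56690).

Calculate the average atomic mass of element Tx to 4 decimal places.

Ar = Σ fᵢ·mᵢ = 0.14129 × 115.9213 + 0.29181 × 116.9163 + 0.56690 × 117.9914
= 16.37852 + 34.11735 + 66.88932 = 117.38519 u

117.3852 u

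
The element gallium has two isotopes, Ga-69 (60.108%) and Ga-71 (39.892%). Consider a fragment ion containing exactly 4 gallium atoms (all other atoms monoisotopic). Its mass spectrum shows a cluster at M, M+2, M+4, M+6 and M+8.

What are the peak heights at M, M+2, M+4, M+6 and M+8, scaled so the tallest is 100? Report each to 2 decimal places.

37.67 : 100.00 : 99.55 : 44.05 : 7.31

Each Ga atom is independently Ga-69 (p = 0.60108) or Ga-71 (q = 0.39892); the cluster is the binomial expansion (p + q)^4.
P(M) = 0.60108^4 = 0.130536
P(M+2) = 4 × 0.60108^3 × 0.39892^1 = 0.346531
P(M+4) = 6 × 0.60108^2 × 0.39892^2 = 0.344975
P(M+6) = 4 × 0.60108^1 × 0.39892^3 = 0.152633
P(M+8) = 0.39892^4 = 0.025325
The M+2 peak is largest (0.346531); scaling to 100 gives 37.67 : 100.00 : 99.55 : 44.05 : 7.31.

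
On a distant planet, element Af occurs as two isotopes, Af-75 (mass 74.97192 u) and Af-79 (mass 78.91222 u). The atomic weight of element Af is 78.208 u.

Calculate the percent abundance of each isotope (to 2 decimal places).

Let x be the fractional abundance of Af-75; then Af-79 has abundance 1 − x.
74.97192·x + 78.91222·(1 − x) = 78.208
(74.97192 − 78.91222)·x = 78.208 − 78.91222
x = -0.70422 / -3.94030 = 0.17872 → 17.87% Af-75, 82.13% Af-79.

Af-75: 17.87%, Af-79: 82.13%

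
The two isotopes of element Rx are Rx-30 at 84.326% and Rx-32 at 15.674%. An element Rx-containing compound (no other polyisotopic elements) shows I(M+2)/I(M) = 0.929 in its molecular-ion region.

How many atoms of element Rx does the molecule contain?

The M+2/M ratio from n Rx atoms is n · q/p = n · 0.15674/0.84326.
n = 0.929 × 0.84326/0.15674 = 5.00 ≈ 5

5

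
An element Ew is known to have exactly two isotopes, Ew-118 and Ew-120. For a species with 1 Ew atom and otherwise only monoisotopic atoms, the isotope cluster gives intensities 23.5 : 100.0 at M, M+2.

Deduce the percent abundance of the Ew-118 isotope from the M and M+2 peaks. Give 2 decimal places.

19.03%

Write p for the Ew-118 fraction. I(M+2)/I(M) = [C(1,1)·p^0·(1−p)] / p^1 = 1·(1−p)/p = 100.0/23.5 = 4.2553
(1−p)/p = 4.2553/1 = 4.2553  ⇒  p = 1/(1 + 4.2553) = 0.1903
Ew-118: 19.03%, Ew-120: 80.97%.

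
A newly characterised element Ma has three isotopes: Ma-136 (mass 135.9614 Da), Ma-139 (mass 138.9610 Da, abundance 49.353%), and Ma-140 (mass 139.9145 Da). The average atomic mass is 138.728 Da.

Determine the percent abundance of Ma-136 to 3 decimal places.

18.110%

The remaining 50.647% is split between Ma-136 (fraction x) and Ma-140 (fraction 0.50647 − x).
Substituting: 135.9614x + 139.9145(0.50647 − x) = 70.14657767
(135.9614 − 139.9145)x = -0.715919145  ⇒  x = 0.18110, y = 0.32537
Ma-136: 18.110%, Ma-140: 32.537%.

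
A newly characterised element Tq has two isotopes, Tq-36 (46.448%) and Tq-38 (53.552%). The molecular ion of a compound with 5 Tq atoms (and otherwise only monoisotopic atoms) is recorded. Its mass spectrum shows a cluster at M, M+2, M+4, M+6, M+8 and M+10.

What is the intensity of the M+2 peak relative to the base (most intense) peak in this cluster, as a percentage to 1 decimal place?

37.6%

(0.46448 + 0.53552)^5 gives M 0.0216, M+2 0.1246, M+4 0.2874, M+6 0.3313, M+8 0.1910, M+10 0.0440; the largest is M+6.
P(M+6) = C(5,3) × 0.46448^2 × 0.53552^3 = 10 × 0.21574167 × 0.15357732 = 0.331330 (base)
P(M+2) = C(5,1) × 0.46448^4 × 0.53552^1 = 5 × 0.04654447 × 0.53552 = 0.124627
Relative intensity = 0.124627 / 0.331330 × 100 = 37.6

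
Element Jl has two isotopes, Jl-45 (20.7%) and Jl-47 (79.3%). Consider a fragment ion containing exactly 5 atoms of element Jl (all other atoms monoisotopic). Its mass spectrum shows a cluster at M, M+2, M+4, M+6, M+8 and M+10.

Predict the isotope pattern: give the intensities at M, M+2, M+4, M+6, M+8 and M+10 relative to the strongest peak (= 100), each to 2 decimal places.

Expanding (0.207 + 0.793)^5:
P(M) = 0.207^5 = 0.000380
P(M+2) = 5 × 0.207^4 × 0.793^1 = 0.007280
P(M+4) = 10 × 0.207^3 × 0.793^2 = 0.055777
P(M+6) = 10 × 0.207^2 × 0.793^3 = 0.213678
P(M+8) = 5 × 0.207^1 × 0.793^4 = 0.409292
P(M+10) = 0.793^5 = 0.313593
The M+8 peak is largest (0.409292); scaling to 100 gives 0.09 : 1.78 : 13.63 : 52.21 : 100.00 : 76.62.

0.09 : 1.78 : 13.63 : 52.21 : 100.00 : 76.62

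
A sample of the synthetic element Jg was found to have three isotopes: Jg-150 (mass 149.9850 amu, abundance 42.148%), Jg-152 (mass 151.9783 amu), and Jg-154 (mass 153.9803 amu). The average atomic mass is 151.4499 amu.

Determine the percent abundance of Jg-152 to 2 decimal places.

Let x and y be the fractions of Jg-152 and Jg-154. Then x + y = 1 − 0.42148 = 0.57852 and 151.9783x + 153.9803y = 151.4499 − 0.42148×149.9850 = 88.2342222.
Substituting: 151.9783x + 153.9803(0.57852 − x) = 88.2342222
(151.9783 − 153.9803)x = -0.846460956  ⇒  x = 0.42281, y = 0.15571
Jg-152: 42.28%, Jg-154: 15.57%.

42.28%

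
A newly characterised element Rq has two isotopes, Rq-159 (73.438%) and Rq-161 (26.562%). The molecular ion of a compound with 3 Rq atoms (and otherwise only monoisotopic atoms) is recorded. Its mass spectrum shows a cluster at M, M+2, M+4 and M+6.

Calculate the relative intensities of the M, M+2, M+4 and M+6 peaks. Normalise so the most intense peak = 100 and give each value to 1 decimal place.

Each Rq atom is independently Rq-159 (p = 0.73438) or Rq-161 (q = 0.26562); the cluster is the binomial expansion (p + q)^3.
P(M) = 0.73438^3 = 0.396061
P(M+2) = 3 × 0.73438^2 × 0.26562^1 = 0.429758
P(M+4) = 3 × 0.73438^1 × 0.26562^2 = 0.155440
P(M+6) = 0.26562^3 = 0.018741
The M+2 peak is largest (0.429758); scaling to 100 gives 92.2 : 100.0 : 36.2 : 4.4.

92.2 : 100.0 : 36.2 : 4.4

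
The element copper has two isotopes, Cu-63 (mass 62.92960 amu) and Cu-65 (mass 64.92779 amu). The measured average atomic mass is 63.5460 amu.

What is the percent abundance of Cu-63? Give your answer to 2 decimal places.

With x = fraction of Cu-63 (so Cu-65 is 1 − x):
62.92960·x + 64.92779·(1 − x) = 63.5460
(62.92960 − 64.92779)·x = 63.5460 − 64.92779
x = -1.38179 / -1.99819 = 0.69152 → 69.15% Cu-63, 30.85% Cu-65.

69.15%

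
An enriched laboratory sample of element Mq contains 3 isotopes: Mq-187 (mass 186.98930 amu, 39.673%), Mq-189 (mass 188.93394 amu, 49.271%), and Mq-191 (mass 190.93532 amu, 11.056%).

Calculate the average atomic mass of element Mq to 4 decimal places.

Ar = Σ fᵢ·mᵢ = 0.39673 × 186.98930 + 0.49271 × 188.93394 + 0.11056 × 190.93532
= 74.184265 + 93.089642 + 21.109809 = 188.383716 amu

188.3837 amu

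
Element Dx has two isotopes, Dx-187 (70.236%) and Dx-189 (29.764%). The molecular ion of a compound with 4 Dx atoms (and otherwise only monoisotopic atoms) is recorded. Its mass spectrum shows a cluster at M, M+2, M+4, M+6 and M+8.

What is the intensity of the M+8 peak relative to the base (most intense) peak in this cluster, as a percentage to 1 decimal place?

(0.70236 + 0.29764)^4 gives M 0.2434, M+2 0.4125, M+4 0.2622, M+6 0.0741, M+8 0.0078; the largest is M+2.
P(M+2) = C(4,1) × 0.70236^3 × 0.29764^1 = 4 × 0.34648091 × 0.29764 = 0.412506 (base)
P(M+8) = C(4,4) × 0.70236^0 × 0.29764^4 = 1 × 1.0000 × 0.00784811 = 0.007848
Relative intensity = 0.007848 / 0.412506 × 100 = 1.9

1.9%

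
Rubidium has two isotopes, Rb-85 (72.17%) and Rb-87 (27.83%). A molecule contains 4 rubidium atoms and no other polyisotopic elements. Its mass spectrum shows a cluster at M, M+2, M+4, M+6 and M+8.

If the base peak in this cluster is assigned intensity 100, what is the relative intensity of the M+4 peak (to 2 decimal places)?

Binomial terms of (0.7217 + 0.2783)^4: M 0.2713, M+2 0.4184, M+4 0.2420, M+6 0.0622, M+8 0.0060 → M+2 is the base peak.
P(M+2) = C(4,1) × 0.7217^3 × 0.2783^1 = 4 × 0.37589809 × 0.2783 = 0.418450 (base)
P(M+4) = C(4,2) × 0.7217^2 × 0.2783^2 = 6 × 0.52085089 × 0.07745089 = 0.242042
Relative intensity = 0.242042 / 0.418450 × 100 = 57.84

57.84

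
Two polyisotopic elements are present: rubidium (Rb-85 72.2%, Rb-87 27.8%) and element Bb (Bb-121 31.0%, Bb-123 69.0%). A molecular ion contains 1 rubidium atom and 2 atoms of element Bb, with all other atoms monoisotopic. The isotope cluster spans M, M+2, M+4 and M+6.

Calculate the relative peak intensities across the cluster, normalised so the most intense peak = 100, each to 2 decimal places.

15.00 : 72.53 : 100.00 : 28.61

Rubidium pattern (n=1): 0.7220 : 0.2780
Element Bb pattern (n=2): 0.0961 : 0.4278 : 0.4761
Convolve the two distributions (both contribute in 2-u steps):
  M: 0.7220×0.0961 = 0.069384
  M+2: 0.7220×0.4278 + 0.2780×0.0961 = 0.335587
  M+4: 0.7220×0.4761 + 0.2780×0.4278 = 0.462673
  M+6: 0.2780×0.4761 = 0.132356
Scale to base peak (0.462673) = 100: 15.00 : 72.53 : 100.00 : 28.61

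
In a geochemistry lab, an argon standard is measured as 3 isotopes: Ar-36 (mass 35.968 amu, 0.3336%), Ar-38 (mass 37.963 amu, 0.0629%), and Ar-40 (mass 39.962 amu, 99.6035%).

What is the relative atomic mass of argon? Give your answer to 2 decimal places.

39.95 amu

The abundance-weighted mean is 0.003336 × 35.968 + 0.000629 × 37.963 + 0.996035 × 39.962
= 0.1200 + 0.0239 + 39.8036 = 39.9475 amu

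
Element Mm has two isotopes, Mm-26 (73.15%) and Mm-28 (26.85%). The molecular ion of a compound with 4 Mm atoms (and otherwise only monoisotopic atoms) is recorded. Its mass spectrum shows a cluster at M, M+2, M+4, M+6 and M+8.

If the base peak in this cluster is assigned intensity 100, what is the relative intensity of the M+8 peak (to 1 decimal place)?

Binomial terms of (0.7315 + 0.2685)^4: M 0.2863, M+2 0.4204, M+4 0.2315, M+6 0.0566, M+8 0.0052 → M+2 is the base peak.
P(M+2) = C(4,1) × 0.7315^3 × 0.2685^1 = 4 × 0.39141998 × 0.2685 = 0.420385 (base)
P(M+8) = C(4,4) × 0.7315^0 × 0.2685^4 = 1 × 1.0000 × 0.00519729 = 0.005197
Relative intensity = 0.005197 / 0.420385 × 100 = 1.2

1.2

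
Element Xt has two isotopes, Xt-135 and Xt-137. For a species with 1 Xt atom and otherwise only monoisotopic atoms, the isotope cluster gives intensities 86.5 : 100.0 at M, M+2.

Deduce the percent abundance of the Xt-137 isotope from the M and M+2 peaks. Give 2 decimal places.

53.62%

Write p for the Xt-135 fraction. I(M+2)/I(M) = [C(1,1)·p^0·(1−p)] / p^1 = 1·(1−p)/p = 100.0/86.5 = 1.1561
(1−p)/p = 1.1561/1 = 1.1561  ⇒  p = 1/(1 + 1.1561) = 0.4638
Xt-135: 46.38%, Xt-137: 53.62%.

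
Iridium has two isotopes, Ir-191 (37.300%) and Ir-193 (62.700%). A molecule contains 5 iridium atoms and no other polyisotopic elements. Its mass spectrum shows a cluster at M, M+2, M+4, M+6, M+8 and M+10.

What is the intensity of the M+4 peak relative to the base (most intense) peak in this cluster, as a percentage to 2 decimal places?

59.49%

Term probabilities: M 0.0072, M+2 0.0607, M+4 0.2040, M+6 0.3429, M+8 0.2882, M+10 0.0969. Base peak = M+6.
P(M+6) = C(5,3) × 0.37300^2 × 0.62700^3 = 10 × 0.139129 × 0.24649188 = 0.342942 (base)
P(M+4) = C(5,2) × 0.37300^3 × 0.62700^2 = 10 × 0.05189512 × 0.393129 = 0.204015
Relative intensity = 0.204015 / 0.342942 × 100 = 59.49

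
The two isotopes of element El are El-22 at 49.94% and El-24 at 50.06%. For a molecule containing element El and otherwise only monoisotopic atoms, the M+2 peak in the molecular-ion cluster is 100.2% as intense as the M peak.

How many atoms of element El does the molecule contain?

For n independent El atoms, I(M+2)/I(M) = n · (abundance El-24) / (abundance El-22) = n · 0.5006/0.4994.
n = 1.002 × 0.4994/0.5006 = 1.00 ≈ 1

1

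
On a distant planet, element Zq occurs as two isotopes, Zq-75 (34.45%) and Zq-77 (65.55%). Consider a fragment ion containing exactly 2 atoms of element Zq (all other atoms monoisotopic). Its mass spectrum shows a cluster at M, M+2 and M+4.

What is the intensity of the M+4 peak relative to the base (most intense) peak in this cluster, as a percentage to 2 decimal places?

Term probabilities: M 0.1187, M+2 0.4516, M+4 0.4297. Base peak = M+2.
P(M+2) = C(2,1) × 0.3445^1 × 0.6555^1 = 2 × 0.3445 × 0.6555 = 0.451640 (base)
P(M+4) = C(2,2) × 0.3445^0 × 0.6555^2 = 1 × 1.0000 × 0.42968025 = 0.429680
Relative intensity = 0.429680 / 0.451640 × 100 = 95.14

95.14%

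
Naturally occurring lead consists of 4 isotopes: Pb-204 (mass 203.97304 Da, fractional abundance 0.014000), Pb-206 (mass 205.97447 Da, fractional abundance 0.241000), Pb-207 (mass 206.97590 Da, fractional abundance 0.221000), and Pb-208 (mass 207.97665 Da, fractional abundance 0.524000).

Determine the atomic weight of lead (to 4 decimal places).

207.2169 Da

Ar = Σ fᵢ·mᵢ = 0.014000 × 203.97304 + 0.241000 × 205.97447 + 0.221000 × 206.97590 + 0.524000 × 207.97665
= 2.855623 + 49.639847 + 45.741674 + 108.979765 = 207.216909 Da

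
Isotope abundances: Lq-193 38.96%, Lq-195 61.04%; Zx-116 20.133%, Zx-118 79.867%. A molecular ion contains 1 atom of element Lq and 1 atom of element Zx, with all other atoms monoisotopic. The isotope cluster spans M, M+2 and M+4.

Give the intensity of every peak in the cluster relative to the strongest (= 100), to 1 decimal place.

16.1 : 89.0 : 100.0

Element Lq pattern (n=1): 0.3896 : 0.6104
Element Zx pattern (n=1): 0.20133 : 0.79867
Convolve the two distributions (both contribute in 2-u steps):
  M: 0.3896×0.20133 = 0.078438
  M+2: 0.3896×0.79867 + 0.6104×0.20133 = 0.434054
  M+4: 0.6104×0.79867 = 0.487508
Scale to base peak (0.487508) = 100: 16.1 : 89.0 : 100.0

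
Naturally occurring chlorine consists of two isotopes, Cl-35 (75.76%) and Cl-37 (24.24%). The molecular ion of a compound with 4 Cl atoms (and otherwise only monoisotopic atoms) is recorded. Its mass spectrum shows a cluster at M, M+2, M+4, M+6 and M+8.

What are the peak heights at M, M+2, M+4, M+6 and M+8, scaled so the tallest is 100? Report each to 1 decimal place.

78.1 : 100.0 : 48.0 : 10.2 : 0.8

Each Cl atom is independently Cl-35 (p = 0.7576) or Cl-37 (q = 0.2424); the cluster is the binomial expansion (p + q)^4.
P(M) = 0.7576^4 = 0.329428
P(M+2) = 4 × 0.7576^3 × 0.2424^1 = 0.421612
P(M+4) = 6 × 0.7576^2 × 0.2424^2 = 0.202347
P(M+6) = 4 × 0.7576^1 × 0.2424^3 = 0.043162
P(M+8) = 0.2424^4 = 0.003452
The M+2 peak is largest (0.421612); scaling to 100 gives 78.1 : 100.0 : 48.0 : 10.2 : 0.8.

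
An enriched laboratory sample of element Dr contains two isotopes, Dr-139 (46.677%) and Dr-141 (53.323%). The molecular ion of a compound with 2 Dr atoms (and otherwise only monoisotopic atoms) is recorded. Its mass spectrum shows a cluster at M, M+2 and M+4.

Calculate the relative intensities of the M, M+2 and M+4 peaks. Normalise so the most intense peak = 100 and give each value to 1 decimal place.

43.8 : 100.0 : 57.1

Expanding (0.46677 + 0.53323)^2:
P(M) = 0.46677^2 = 0.217874
P(M+2) = 2 × 0.46677^1 × 0.53323^1 = 0.497792
P(M+4) = 0.53323^2 = 0.284334
The M+2 peak is largest (0.497792); scaling to 100 gives 43.8 : 100.0 : 57.1.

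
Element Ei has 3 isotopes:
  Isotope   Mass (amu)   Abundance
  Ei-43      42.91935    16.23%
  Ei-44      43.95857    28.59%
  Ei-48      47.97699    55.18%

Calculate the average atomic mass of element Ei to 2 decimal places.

The abundance-weighted mean is 0.1623 × 42.91935 + 0.2859 × 43.95857 + 0.5518 × 47.97699
= 6.965811 + 12.567755 + 26.473703 = 46.007269 amu

46.01 amu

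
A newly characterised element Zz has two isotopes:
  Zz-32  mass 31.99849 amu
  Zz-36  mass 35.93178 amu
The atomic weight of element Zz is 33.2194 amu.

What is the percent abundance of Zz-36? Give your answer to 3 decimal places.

With x = fraction of Zz-32 (so Zz-36 is 1 − x):
31.99849·x + 35.93178·(1 − x) = 33.2194
(31.99849 − 35.93178)·x = 33.2194 − 35.93178
x = -2.71238 / -3.93329 = 0.68960 → 68.960% Zz-32, 31.040% Zz-36.

31.040%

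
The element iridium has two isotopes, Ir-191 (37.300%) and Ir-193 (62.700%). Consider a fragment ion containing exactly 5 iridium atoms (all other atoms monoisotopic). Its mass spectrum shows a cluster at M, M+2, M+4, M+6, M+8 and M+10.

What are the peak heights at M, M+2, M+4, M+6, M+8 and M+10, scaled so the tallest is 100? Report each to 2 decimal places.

2.11 : 17.70 : 59.49 : 100.00 : 84.05 : 28.26

Expanding (0.37300 + 0.62700)^5:
P(M) = 0.37300^5 = 0.007220
P(M+2) = 5 × 0.37300^4 × 0.62700^1 = 0.060684
P(M+4) = 10 × 0.37300^3 × 0.62700^2 = 0.204015
P(M+6) = 10 × 0.37300^2 × 0.62700^3 = 0.342942
P(M+8) = 5 × 0.37300^1 × 0.62700^4 = 0.288237
P(M+10) = 0.62700^5 = 0.096903
The M+6 peak is largest (0.342942); scaling to 100 gives 2.11 : 17.70 : 59.49 : 100.00 : 84.05 : 28.26.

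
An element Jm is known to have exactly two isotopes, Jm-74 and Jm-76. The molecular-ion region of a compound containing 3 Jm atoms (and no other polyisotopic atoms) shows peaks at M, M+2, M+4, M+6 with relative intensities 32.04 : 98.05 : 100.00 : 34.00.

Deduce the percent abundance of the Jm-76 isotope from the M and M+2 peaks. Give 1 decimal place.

50.5%

If p is the fraction of Jm that is Jm-74, then I(M+2)/I(M) = [C(3,1)·p^2·(1−p)] / p^3 = 3·(1−p)/p = 98.05/32.04 = 3.0602
(1−p)/p = 3.0602/3 = 1.0201  ⇒  p = 1/(1 + 1.0201) = 0.4950
Jm-74: 49.5%, Jm-76: 50.5%.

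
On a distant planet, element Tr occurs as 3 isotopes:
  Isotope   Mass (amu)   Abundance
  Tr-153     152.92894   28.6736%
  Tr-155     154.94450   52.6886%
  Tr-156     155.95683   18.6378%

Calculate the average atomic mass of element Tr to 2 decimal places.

The abundance-weighted mean is 0.286736 × 152.92894 + 0.526886 × 154.94450 + 0.186378 × 155.95683
= 43.850233 + 81.638088 + 29.066922 = 154.555243 amu

154.56 amu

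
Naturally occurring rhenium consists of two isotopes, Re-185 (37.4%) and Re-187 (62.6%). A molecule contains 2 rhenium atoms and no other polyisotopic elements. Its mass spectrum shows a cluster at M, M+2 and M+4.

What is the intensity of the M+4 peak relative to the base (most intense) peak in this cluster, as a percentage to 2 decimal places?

Term probabilities: M 0.1399, M+2 0.4682, M+4 0.3919. Base peak = M+2.
P(M+2) = C(2,1) × 0.374^1 × 0.626^1 = 2 × 0.3740 × 0.6260 = 0.468248 (base)
P(M+4) = C(2,2) × 0.374^0 × 0.626^2 = 1 × 1.0000 × 0.391876 = 0.391876
Relative intensity = 0.391876 / 0.468248 × 100 = 83.69

83.69%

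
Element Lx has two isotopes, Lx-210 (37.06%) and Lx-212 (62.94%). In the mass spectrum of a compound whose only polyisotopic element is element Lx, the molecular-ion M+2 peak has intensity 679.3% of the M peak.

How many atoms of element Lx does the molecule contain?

4

With n Lx atoms, P(M+2)/P(M) = C(n,1)·p^(n−1)q / p^n = n·q/p = n · 0.6294/0.3706.
n = 6.793 × 0.3706/0.6294 = 4.00 ≈ 4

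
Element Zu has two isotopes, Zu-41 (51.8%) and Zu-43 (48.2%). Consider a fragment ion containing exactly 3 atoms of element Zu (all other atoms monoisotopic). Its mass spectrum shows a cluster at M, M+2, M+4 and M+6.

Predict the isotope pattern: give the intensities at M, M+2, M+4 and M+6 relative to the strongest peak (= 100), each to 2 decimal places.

Each Zu atom is independently Zu-41 (p = 0.518) or Zu-43 (q = 0.482); the cluster is the binomial expansion (p + q)^3.
P(M) = 0.518^3 = 0.138992
P(M+2) = 3 × 0.518^2 × 0.482^1 = 0.387997
P(M+4) = 3 × 0.518^1 × 0.482^2 = 0.361031
P(M+6) = 0.482^3 = 0.111980
The M+2 peak is largest (0.387997); scaling to 100 gives 35.82 : 100.00 : 93.05 : 28.86.

35.82 : 100.00 : 93.05 : 28.86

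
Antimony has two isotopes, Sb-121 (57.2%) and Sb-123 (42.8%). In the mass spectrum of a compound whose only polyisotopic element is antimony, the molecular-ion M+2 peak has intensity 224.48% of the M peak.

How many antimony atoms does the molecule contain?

3

The M+2/M ratio from n Sb atoms is n · q/p = n · 0.428/0.572.
n = 2.2448 × 0.572/0.428 = 3.00 ≈ 3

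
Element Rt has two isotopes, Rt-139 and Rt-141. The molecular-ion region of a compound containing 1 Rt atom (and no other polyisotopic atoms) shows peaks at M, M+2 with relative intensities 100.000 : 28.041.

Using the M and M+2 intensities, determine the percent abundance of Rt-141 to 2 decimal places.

Let p = fractional abundance of Rt-139. I(M+2)/I(M) = [C(1,1)·p^0·(1−p)] / p^1 = 1·(1−p)/p = 28.041/100.000 = 0.2804
(1−p)/p = 0.2804/1 = 0.2804  ⇒  p = 1/(1 + 0.2804) = 0.7810
Rt-139: 78.10%, Rt-141: 21.90%.

21.90%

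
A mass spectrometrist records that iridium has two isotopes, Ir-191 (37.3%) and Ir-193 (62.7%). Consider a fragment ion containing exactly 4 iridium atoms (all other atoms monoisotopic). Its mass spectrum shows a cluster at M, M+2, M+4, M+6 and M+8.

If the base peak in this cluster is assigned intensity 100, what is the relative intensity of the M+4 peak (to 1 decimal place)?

(0.373 + 0.627)^4 gives M 0.0194, M+2 0.1302, M+4 0.3282, M+6 0.3678, M+8 0.1546; the largest is M+6.
P(M+6) = C(4,3) × 0.373^1 × 0.627^3 = 4 × 0.3730 × 0.24649188 = 0.367766 (base)
P(M+4) = C(4,2) × 0.373^2 × 0.627^2 = 6 × 0.139129 × 0.393129 = 0.328174
Relative intensity = 0.328174 / 0.367766 × 100 = 89.2

89.2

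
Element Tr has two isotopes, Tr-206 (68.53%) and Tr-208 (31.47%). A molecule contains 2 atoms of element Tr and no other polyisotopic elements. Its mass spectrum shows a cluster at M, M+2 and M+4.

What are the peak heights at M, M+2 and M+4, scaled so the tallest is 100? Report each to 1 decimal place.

The 2 Tr atoms are independent, so intensities follow the terms of (0.6853 + 0.3147)^2.
P(M) = 0.6853^2 = 0.469636
P(M+2) = 2 × 0.6853^1 × 0.3147^1 = 0.431328
P(M+4) = 0.3147^2 = 0.099036
The M peak is largest (0.469636); scaling to 100 gives 100.0 : 91.8 : 21.1.

100.0 : 91.8 : 21.1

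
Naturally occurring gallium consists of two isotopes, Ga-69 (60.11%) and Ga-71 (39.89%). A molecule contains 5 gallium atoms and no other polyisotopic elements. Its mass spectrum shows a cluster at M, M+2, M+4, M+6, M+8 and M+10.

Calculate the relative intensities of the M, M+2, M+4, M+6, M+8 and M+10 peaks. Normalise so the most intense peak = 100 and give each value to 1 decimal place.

Each Ga atom is independently Ga-69 (p = 0.6011) or Ga-71 (q = 0.3989); the cluster is the binomial expansion (p + q)^5.
P(M) = 0.6011^5 = 0.078475
P(M+2) = 5 × 0.6011^4 × 0.3989^1 = 0.260388
P(M+4) = 10 × 0.6011^3 × 0.3989^2 = 0.345596
P(M+6) = 10 × 0.6011^2 × 0.3989^3 = 0.229343
P(M+8) = 5 × 0.6011^1 × 0.3989^4 = 0.076098
P(M+10) = 0.3989^5 = 0.010100
The M+4 peak is largest (0.345596); scaling to 100 gives 22.7 : 75.3 : 100.0 : 66.4 : 22.0 : 2.9.

22.7 : 75.3 : 100.0 : 66.4 : 22.0 : 2.9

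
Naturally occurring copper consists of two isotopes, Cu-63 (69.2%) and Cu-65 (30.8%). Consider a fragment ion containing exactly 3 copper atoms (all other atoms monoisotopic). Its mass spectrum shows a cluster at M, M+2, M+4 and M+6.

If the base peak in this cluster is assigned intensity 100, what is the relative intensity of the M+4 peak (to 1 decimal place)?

44.5

Term probabilities: M 0.3314, M+2 0.4425, M+4 0.1969, M+6 0.0292. Base peak = M+2.
P(M+2) = C(3,1) × 0.692^2 × 0.308^1 = 3 × 0.478864 × 0.3080 = 0.442470 (base)
P(M+4) = C(3,2) × 0.692^1 × 0.308^2 = 3 × 0.6920 × 0.094864 = 0.196938
Relative intensity = 0.196938 / 0.442470 × 100 = 44.5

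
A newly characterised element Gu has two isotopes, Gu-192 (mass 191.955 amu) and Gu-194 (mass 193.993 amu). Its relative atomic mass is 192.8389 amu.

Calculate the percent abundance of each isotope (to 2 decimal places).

Gu-192: 56.63%, Gu-194: 43.37%

Let x be the fractional abundance of Gu-192; then Gu-194 has abundance 1 − x.
191.955·x + 193.993·(1 − x) = 192.8389
(191.955 − 193.993)·x = 192.8389 − 193.993
x = -1.1541 / -2.038 = 0.56629 → 56.63% Gu-192, 43.37% Gu-194.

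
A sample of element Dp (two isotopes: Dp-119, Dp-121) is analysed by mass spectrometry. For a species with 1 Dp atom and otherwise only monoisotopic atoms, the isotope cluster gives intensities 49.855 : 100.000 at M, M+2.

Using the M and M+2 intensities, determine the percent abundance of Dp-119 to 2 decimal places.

If p is the fraction of Dp that is Dp-119, then I(M+2)/I(M) = [C(1,1)·p^0·(1−p)] / p^1 = 1·(1−p)/p = 100.000/49.855 = 2.0058
(1−p)/p = 2.0058/1 = 2.0058  ⇒  p = 1/(1 + 2.0058) = 0.3327
Dp-119: 33.27%, Dp-121: 66.73%.

33.27%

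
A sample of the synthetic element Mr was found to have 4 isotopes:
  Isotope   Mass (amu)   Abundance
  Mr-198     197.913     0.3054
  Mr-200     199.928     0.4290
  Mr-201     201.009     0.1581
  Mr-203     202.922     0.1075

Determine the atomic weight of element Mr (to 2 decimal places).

199.81 amu

Average mass = Σ (abundance × isotope mass) = 0.3054 × 197.913 + 0.4290 × 199.928 + 0.1581 × 201.009 + 0.1075 × 202.922
= 60.4426 + 85.7691 + 31.7795 + 21.8141 = 199.8053 amu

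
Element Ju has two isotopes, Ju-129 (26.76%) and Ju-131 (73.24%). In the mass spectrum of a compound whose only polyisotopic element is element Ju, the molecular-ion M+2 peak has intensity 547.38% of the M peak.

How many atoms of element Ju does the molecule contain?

For n independent Ju atoms, I(M+2)/I(M) = n · (abundance Ju-131) / (abundance Ju-129) = n · 0.7324/0.2676.
n = 5.4738 × 0.2676/0.7324 = 2.00 ≈ 2

2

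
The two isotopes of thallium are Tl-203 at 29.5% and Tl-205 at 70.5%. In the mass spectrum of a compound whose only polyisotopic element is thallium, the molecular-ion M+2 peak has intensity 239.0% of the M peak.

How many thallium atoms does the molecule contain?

1

The M+2/M ratio from n Tl atoms is n · q/p = n · 0.705/0.295.
n = 2.390 × 0.295/0.705 = 1.00 ≈ 1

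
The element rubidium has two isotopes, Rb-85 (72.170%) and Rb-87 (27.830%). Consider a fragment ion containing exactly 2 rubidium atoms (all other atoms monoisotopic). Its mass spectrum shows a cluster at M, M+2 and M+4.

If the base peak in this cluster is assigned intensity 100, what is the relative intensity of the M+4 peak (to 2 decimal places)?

(0.72170 + 0.27830)^2 gives M 0.5209, M+2 0.4017, M+4 0.0775; the largest is M.
P(M) = C(2,0) × 0.72170^2 × 0.27830^0 = 1 × 0.52085089 × 1.0000 = 0.520851 (base)
P(M+4) = C(2,2) × 0.72170^0 × 0.27830^2 = 1 × 1.0000 × 0.07745089 = 0.077451
Relative intensity = 0.077451 / 0.520851 × 100 = 14.87

14.87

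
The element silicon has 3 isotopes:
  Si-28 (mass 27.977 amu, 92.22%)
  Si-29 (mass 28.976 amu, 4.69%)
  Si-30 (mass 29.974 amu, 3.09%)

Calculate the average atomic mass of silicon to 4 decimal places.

28.0856 amu

Average mass = Σ (abundance × isotope mass) = 0.9222 × 27.977 + 0.0469 × 28.976 + 0.0309 × 29.974
= 25.80039 + 1.35897 + 0.92620 = 28.08556 amu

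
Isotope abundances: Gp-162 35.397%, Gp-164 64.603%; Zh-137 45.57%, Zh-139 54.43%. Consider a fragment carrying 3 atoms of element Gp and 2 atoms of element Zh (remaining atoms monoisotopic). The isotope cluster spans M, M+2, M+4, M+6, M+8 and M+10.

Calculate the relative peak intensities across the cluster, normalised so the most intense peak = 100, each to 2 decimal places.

Element Gp pattern (n=3): 0.04435059 : 0.24283252 : 0.44319319 : 0.2696237
Element Zh pattern (n=2): 0.20766249 : 0.49607502 : 0.29626249
Convolve the two distributions (both contribute in 2-u steps):
  M: 0.04435059×0.20766249 = 0.009210
  M+2: 0.04435059×0.49607502 + 0.24283252×0.20766249 = 0.072428
  M+4: 0.04435059×0.29626249 + 0.24283252×0.49607502 + 0.44319319×0.20766249 = 0.225637
  M+6: 0.24283252×0.29626249 + 0.44319319×0.49607502 + 0.2696237×0.20766249 = 0.347790
  M+8: 0.44319319×0.29626249 + 0.2696237×0.49607502 = 0.265055
  M+10: 0.2696237×0.29626249 = 0.079879
Scale to base peak (0.347790) = 100: 2.65 : 20.83 : 64.88 : 100.00 : 76.21 : 22.97

2.65 : 20.83 : 64.88 : 100.00 : 76.21 : 22.97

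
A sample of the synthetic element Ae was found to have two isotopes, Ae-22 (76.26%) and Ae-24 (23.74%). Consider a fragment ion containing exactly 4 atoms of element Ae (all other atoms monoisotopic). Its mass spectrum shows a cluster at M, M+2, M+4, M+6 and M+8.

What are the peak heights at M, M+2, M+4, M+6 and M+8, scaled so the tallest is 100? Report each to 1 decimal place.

80.3 : 100.0 : 46.7 : 9.7 : 0.8

Expanding (0.7626 + 0.2374)^4:
P(M) = 0.7626^4 = 0.338211
P(M+2) = 4 × 0.7626^3 × 0.2374^1 = 0.421144
P(M+4) = 6 × 0.7626^2 × 0.2374^2 = 0.196656
P(M+6) = 4 × 0.7626^1 × 0.2374^3 = 0.040813
P(M+8) = 0.2374^4 = 0.003176
The M+2 peak is largest (0.421144); scaling to 100 gives 80.3 : 100.0 : 46.7 : 9.7 : 0.8.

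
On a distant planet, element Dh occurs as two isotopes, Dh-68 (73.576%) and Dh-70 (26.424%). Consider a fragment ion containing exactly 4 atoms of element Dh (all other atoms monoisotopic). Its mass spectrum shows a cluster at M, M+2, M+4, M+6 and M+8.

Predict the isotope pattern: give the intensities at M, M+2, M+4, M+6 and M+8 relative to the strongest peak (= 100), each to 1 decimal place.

Each Dh atom is independently Dh-68 (p = 0.73576) or Dh-70 (q = 0.26424); the cluster is the binomial expansion (p + q)^4.
P(M) = 0.73576^4 = 0.293052
P(M+2) = 4 × 0.73576^3 × 0.26424^1 = 0.420985
P(M+4) = 6 × 0.73576^2 × 0.26424^2 = 0.226788
P(M+6) = 4 × 0.73576^1 × 0.26424^3 = 0.054299
P(M+8) = 0.26424^4 = 0.004875
The M+2 peak is largest (0.420985); scaling to 100 gives 69.6 : 100.0 : 53.9 : 12.9 : 1.2.

69.6 : 100.0 : 53.9 : 12.9 : 1.2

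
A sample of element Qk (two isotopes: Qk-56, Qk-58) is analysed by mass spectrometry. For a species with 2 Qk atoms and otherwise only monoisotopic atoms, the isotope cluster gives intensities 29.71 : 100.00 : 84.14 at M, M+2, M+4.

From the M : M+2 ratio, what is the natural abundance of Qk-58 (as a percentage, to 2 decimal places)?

62.73%

Write p for the Qk-56 fraction. I(M+2)/I(M) = [C(2,1)·p^1·(1−p)] / p^2 = 2·(1−p)/p = 100.00/29.71 = 3.3659
(1−p)/p = 3.3659/2 = 1.6829  ⇒  p = 1/(1 + 1.6829) = 0.3727
Qk-56: 37.27%, Qk-58: 62.73%.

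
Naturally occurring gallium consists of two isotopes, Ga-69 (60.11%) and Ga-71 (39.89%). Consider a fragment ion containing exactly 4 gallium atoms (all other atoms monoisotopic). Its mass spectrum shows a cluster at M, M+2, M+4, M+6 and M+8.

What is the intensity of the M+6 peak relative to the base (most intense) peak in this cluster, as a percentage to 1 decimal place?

44.0%

Term probabilities: M 0.1306, M+2 0.3465, M+4 0.3450, M+6 0.1526, M+8 0.0253. Base peak = M+2.
P(M+2) = C(4,1) × 0.6011^3 × 0.3989^1 = 4 × 0.21719018 × 0.3989 = 0.346549 (base)
P(M+6) = C(4,3) × 0.6011^1 × 0.3989^3 = 4 × 0.6011 × 0.06347345 = 0.152616
Relative intensity = 0.152616 / 0.346549 × 100 = 44.0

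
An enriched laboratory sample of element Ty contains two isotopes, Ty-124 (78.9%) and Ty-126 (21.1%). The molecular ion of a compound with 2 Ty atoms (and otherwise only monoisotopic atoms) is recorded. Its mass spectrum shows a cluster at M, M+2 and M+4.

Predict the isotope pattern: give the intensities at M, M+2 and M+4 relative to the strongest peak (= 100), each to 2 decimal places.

The 2 Ty atoms are independent, so intensities follow the terms of (0.789 + 0.211)^2.
P(M) = 0.789^2 = 0.622521
P(M+2) = 2 × 0.789^1 × 0.211^1 = 0.332958
P(M+4) = 0.211^2 = 0.044521
The M peak is largest (0.622521); scaling to 100 gives 100.00 : 53.49 : 7.15.

100.00 : 53.49 : 7.15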